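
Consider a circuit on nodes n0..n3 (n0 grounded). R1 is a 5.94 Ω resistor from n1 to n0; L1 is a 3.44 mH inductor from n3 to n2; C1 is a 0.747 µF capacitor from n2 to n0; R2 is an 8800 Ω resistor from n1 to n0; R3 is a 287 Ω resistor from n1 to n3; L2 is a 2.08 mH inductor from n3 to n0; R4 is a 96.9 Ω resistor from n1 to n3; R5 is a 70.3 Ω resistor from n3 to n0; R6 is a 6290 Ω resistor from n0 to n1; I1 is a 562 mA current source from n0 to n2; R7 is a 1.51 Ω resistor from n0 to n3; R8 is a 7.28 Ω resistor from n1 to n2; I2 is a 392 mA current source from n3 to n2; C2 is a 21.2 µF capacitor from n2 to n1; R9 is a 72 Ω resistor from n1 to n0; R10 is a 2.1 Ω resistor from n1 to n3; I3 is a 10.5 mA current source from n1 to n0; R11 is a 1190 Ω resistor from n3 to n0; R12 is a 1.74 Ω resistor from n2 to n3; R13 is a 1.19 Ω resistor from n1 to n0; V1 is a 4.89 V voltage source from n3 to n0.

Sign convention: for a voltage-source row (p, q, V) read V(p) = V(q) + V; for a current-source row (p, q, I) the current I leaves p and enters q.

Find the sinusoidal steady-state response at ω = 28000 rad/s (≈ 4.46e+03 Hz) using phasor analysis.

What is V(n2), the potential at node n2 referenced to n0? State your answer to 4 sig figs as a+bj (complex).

4.149-1.432j V

Element admittances at ω=28000 rad/s:
  Y(R1) = 0.1684+0.000j S between n1,n0
  Y(L1) = 0.000-0.01038j S between n3,n2
  Y(C1) = 0.000+0.02092j S between n2,n0
  Y(R2) = 0.0001136+0.000j S between n1,n0
  Y(R3) = 0.003484+0.000j S between n1,n3
  Y(L2) = 0.000-0.01717j S between n3,n0
  Y(R4) = 0.01032+0.000j S between n1,n3
  Y(R5) = 0.01422+0.000j S between n3,n0
  Y(R6) = 0.0001590+0.000j S between n0,n1
  I1: injects 0.562 A into n2 (from n0)
  Y(R7) = 0.6623+0.000j S between n0,n3
  Y(R8) = 0.1374+0.000j S between n1,n2
  I2: injects 0.392 A into n2 (from n3)
  Y(C2) = 0.000+0.5936j S between n2,n1
  Y(R9) = 0.01389+0.000j S between n1,n0
  Y(R10) = 0.4762+0.000j S between n1,n3
  I3: injects 0.0105 A into n0 (from n1)
  Y(R11) = 0.0008403+0.000j S between n3,n0
  Y(R12) = 0.5747+0.000j S between n2,n3
  Y(R13) = 0.8403+0.000j S between n1,n0
  V1: constraint V(n3)−V(n0) = 4.89
Assemble and solve the 4×4 MNA system:
  V(n1)=2.479+0.4814j  V(n2)=4.149-1.432j  V(n3)=4.890+0.000j
  i(V1)=-5.326-0.4952j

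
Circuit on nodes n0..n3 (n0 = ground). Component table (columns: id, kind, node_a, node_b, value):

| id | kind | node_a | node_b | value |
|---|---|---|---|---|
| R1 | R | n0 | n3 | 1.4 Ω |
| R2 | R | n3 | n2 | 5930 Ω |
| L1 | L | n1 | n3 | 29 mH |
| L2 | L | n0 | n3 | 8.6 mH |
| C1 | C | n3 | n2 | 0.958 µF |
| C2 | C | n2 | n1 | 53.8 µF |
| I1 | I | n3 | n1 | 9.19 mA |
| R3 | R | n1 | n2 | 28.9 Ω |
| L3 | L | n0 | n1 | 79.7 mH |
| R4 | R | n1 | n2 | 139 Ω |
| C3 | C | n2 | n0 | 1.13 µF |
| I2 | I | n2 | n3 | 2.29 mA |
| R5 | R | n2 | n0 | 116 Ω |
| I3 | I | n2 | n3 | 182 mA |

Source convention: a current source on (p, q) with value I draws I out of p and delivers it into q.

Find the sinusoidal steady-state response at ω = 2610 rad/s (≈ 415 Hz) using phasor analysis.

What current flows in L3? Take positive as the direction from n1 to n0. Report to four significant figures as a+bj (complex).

Apply KCL at each of the 3 non-ground nodes and solve the resulting linear system.
Node n1: branches {L1, C2, I1, R3, L3, R4} → V_1 = -5.528-9.595j
Node n2: branches {R2, C1, C2, R3, R4, C3, I2, R5, I3} → V_2 = -5.226-8.200j
Node n3: branches {R1, R2, L1, L2, C1, I1, I2, I3} → V_3 = 0.08825+0.08883j

-0.04612+0.02658j A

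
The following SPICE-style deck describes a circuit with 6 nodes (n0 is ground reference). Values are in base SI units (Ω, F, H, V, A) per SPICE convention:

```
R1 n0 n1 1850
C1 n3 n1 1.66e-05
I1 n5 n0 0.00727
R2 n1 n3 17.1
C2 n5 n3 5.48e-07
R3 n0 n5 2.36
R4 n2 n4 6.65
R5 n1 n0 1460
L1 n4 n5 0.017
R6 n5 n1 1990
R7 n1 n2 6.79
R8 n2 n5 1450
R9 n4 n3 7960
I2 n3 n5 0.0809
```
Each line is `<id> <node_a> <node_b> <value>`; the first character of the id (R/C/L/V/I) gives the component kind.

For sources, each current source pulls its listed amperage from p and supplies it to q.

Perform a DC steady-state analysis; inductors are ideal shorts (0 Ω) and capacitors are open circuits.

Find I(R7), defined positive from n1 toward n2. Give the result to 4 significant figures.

-0.07875 A

MNA unknowns: 5 node voltages V₁..V_5 plus 1 source current (L1)
R1: Y=0.0005405 on G[0,1]
C1: Y=0.000 on G[3,1]
I1: z[5]−=0.00727, z[0]+=0.00727
R2: Y=0.05848 on G[1,3]
C2: Y=0.000 on G[5,3]
R3: Y=0.4237 on G[0,5]
R4: Y=0.1504 on G[2,4]
R5: Y=0.0006849 on G[1,0]
L1: row V4−V5=0, i_L1 at 4,5
R6: Y=0.0005025 on G[5,1]
R7: Y=0.1473 on G[1,2]
R8: Y=0.0006897 on G[2,5]
R9: Y=0.0001256 on G[4,3]
I2: z[3]−=0.0809, z[5]+=0.0809
solve → V1=-1.070, V2=-0.5354, V3=-2.448, V4=-0.01406, V5=-0.01406
aux → i_L1=-0.07870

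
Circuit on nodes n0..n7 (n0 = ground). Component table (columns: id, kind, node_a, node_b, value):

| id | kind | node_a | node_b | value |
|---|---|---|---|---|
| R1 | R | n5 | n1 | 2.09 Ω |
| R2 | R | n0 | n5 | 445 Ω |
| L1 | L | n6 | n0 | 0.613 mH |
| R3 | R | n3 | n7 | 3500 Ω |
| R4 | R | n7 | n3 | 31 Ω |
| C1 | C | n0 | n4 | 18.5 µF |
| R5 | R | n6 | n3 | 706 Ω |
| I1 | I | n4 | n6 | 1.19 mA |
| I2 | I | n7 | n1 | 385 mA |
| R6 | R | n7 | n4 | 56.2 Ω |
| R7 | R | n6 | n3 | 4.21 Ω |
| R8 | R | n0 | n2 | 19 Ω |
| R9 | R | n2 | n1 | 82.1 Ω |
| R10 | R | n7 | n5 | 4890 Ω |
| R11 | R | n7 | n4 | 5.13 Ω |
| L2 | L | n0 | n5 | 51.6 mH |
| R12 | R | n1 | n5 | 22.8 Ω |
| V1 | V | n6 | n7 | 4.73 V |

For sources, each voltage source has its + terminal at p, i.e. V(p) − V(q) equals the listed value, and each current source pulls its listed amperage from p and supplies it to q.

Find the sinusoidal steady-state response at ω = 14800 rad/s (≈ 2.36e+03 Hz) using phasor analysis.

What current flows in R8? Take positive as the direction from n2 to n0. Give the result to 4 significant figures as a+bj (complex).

0.3048+0.03267j A

Element admittances at ω=14800 rad/s:
  Y(R1) = 0.4785+0.000j S between n5,n1
  Y(R2) = 0.002247+0.000j S between n0,n5
  Y(L1) = 0.000-0.1102j S between n6,n0
  Y(R3) = 0.0002857+0.000j S between n3,n7
  Y(R4) = 0.03226+0.000j S between n7,n3
  Y(C1) = 0.000+0.2738j S between n0,n4
  Y(R5) = 0.001416+0.000j S between n6,n3
  I1: injects 0.00119 A into n6 (from n4)
  I2: injects 0.385 A into n1 (from n7)
  Y(R6) = 0.01779+0.000j S between n7,n4
  Y(R7) = 0.2375+0.000j S between n6,n3
  Y(R8) = 0.05263+0.000j S between n0,n2
  Y(R9) = 0.01218+0.000j S between n2,n1
  Y(R10) = 0.0002045+0.000j S between n7,n5
  Y(R11) = 0.1949+0.000j S between n7,n4
  Y(L2) = 0.000-0.001309j S between n0,n5
  Y(R12) = 0.04386+0.000j S between n1,n5
  V1: constraint V(n6)−V(n7) = 4.73
Assemble and solve the 8×8 MNA system:
  V(n1)=30.82+3.303j  V(n2)=5.791+0.6207j  V(n3)=1.115+3.769j  V(n4)=0.6767+2.898j  V(n5)=30.66+3.365j  V(n6)=1.682+3.769j  V(n7)=-3.048+3.769j
  i(V1)=-0.5498+0.1854j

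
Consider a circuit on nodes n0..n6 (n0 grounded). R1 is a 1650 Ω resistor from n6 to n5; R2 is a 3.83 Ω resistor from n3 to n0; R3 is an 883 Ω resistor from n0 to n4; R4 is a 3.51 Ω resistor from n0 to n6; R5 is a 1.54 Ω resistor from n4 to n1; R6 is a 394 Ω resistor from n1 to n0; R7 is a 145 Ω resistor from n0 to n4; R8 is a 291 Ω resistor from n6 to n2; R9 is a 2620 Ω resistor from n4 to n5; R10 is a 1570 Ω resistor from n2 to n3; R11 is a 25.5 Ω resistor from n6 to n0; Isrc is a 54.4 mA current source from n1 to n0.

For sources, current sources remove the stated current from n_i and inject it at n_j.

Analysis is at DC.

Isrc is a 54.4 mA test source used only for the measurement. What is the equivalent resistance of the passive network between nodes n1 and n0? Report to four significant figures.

R_eq = 93.48 Ω

Element admittances at DC:
  Y(R1) = 0.0006061 S between n6,n5
  Y(R2) = 0.2611 S between n3,n0
  Y(R3) = 0.001133 S between n0,n4
  Y(R4) = 0.2849 S between n0,n6
  Y(R5) = 0.6494 S between n4,n1
  Y(R6) = 0.002538 S between n1,n0
  Y(R7) = 0.006897 S between n0,n4
  Y(R8) = 0.003436 S between n6,n2
  Y(R9) = 0.0003817 S between n4,n5
  Y(R10) = 0.0006369 S between n2,n3
  Y(R11) = 0.03922 S between n6,n0
  Isrc: injects 0.0544 A into n0 (from n1)
Assemble and solve the 6×6 MNA system:
  V(n1)=-5.085  V(n2)=-0.003055  V(n3)=-7.434e-06  V(n4)=-5.021  V(n5)=-1.943  V(n6)=-0.003620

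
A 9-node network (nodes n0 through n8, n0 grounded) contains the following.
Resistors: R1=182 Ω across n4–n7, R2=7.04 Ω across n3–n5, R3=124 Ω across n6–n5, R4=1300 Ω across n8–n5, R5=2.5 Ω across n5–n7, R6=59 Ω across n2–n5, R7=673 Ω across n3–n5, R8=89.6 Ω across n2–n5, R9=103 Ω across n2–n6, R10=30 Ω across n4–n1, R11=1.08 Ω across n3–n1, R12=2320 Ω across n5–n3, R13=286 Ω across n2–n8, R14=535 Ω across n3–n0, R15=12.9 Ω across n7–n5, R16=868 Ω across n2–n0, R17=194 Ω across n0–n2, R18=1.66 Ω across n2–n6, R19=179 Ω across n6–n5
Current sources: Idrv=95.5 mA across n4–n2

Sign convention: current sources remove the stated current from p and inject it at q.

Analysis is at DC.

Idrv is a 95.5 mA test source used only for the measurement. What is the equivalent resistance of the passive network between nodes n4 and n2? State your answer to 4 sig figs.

R_eq = 54.07 Ω

Apply KCL at each of the 8 non-ground nodes and solve the resulting linear system.
Node n1: branches {R10, R11} → V_1 = -2.168
Node n2: branches {R6, R8, R9, R13, R16, R17, R18, Idrv} → V_2 = 0.6172
Node n3: branches {R2, R7, R11, R12, R14} → V_3 = -2.083
Node n4: branches {R1, R10, Idrv} → V_4 = -4.546
Node n5: branches {R2, R3, R4, R5, R6, R7, R8, R12, R15, R19} → V_5 = -1.559
Node n6: branches {R3, R9, R18, R19} → V_6 = 0.5698
Node n7: branches {R1, R5, R15} → V_7 = -1.593
Node n8: branches {R4, R13} → V_8 = 0.2248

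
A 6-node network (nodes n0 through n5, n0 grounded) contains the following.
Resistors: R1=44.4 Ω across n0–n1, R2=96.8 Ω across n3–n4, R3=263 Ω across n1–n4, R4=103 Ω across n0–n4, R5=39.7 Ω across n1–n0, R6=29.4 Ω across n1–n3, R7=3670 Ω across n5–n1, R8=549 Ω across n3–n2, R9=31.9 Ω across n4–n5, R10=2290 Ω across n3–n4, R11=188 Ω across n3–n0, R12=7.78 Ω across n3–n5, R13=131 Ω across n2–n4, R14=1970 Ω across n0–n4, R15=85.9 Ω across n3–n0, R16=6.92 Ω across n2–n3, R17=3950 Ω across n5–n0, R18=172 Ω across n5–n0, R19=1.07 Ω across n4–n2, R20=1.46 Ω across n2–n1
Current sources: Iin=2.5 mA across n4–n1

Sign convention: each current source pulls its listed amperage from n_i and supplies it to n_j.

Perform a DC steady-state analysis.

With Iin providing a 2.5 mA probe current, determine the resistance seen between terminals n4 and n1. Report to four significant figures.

Element admittances at DC:
  Y(R1) = 0.02252 S between n0,n1
  Y(R2) = 0.01033 S between n3,n4
  Y(R3) = 0.003802 S between n1,n4
  Y(R4) = 0.009709 S between n0,n4
  Y(R5) = 0.02519 S between n1,n0
  Y(R6) = 0.03401 S between n1,n3
  Y(R7) = 0.0002725 S between n5,n1
  Y(R8) = 0.001821 S between n3,n2
  Y(R9) = 0.03135 S between n4,n5
  Y(R10) = 0.0004367 S between n3,n4
  Y(R11) = 0.005319 S between n3,n0
  Y(R12) = 0.1285 S between n3,n5
  Y(R13) = 0.007634 S between n2,n4
  Y(R14) = 0.0005076 S between n0,n4
  Y(R15) = 0.01164 S between n3,n0
  Y(R16) = 0.1445 S between n2,n3
  Y(R17) = 0.0002532 S between n5,n0
  Y(R18) = 0.005814 S between n5,n0
  Y(R19) = 0.9346 S between n4,n2
  Y(R20) = 0.6849 S between n2,n1
  Iin: injects 0.0025 A into n1 (from n4)
Assemble and solve the 5×5 MNA system:
  V(n1)=0.001645  V(n2)=-0.001704  V(n3)=-0.001431  V(n4)=-0.004181  V(n5)=-0.001892

R_eq = 2.330 Ω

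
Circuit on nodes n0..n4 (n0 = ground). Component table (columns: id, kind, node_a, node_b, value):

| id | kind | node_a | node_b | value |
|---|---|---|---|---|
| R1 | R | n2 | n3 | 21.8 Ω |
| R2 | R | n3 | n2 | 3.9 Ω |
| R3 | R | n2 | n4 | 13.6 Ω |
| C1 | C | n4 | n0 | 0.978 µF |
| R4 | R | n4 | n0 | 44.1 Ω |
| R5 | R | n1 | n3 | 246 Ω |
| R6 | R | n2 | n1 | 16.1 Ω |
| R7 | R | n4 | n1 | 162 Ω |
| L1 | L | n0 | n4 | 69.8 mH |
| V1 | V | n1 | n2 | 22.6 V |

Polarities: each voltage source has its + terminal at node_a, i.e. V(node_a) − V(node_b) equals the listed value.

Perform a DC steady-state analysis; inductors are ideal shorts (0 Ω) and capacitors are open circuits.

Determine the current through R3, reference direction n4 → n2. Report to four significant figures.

0.1287 A

Element admittances at DC:
  Y(R1) = 0.04587 S between n2,n3
  Y(R2) = 0.2564 S between n3,n2
  Y(R3) = 0.07353 S between n2,n4
  Y(C1) = 0.000 S between n4,n0
  Y(R4) = 0.02268 S between n4,n0
  Y(R5) = 0.004065 S between n1,n3
  Y(R6) = 0.06211 S between n2,n1
  Y(R7) = 0.006173 S between n4,n1
  L1: short n0↔n4 (DC inductor)
  V1: constraint V(n1)−V(n2) = 22.6
Assemble and solve the 6×6 MNA system:
  V(n1)=20.85  V(n2)=-1.750  V(n3)=-1.450  V(n4)=0.000
  i(L1)=0.000  i(V1)=-1.623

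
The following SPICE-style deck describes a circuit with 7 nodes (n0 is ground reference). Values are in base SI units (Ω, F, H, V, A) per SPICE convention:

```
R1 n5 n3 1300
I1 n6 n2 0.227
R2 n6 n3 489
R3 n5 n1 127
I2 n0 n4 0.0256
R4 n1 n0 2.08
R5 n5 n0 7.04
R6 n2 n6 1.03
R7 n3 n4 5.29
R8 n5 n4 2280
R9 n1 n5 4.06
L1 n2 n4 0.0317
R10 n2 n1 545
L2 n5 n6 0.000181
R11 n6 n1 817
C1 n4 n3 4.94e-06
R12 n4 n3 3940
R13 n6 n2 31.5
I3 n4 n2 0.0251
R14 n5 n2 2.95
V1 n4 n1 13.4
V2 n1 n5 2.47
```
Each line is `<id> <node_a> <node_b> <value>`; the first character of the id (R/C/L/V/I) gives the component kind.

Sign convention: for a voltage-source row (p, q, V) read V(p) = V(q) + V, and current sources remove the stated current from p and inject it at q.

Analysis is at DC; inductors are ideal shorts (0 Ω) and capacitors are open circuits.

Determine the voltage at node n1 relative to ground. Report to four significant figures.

0.6044 V

MNA unknowns: 6 node voltages V₁..V_6 plus 4 source currents (L1, L2, V1, V2)
R1: Y=0.0007692 on G[5,3]
I1: z[6]−=0.227, z[2]+=0.227
R2: Y=0.002045 on G[6,3]
R3: Y=0.007874 on G[5,1]
I2: z[0]−=0.0256, z[4]+=0.0256
R4: Y=0.4808 on G[1,0]
R5: Y=0.1420 on G[5,0]
R6: Y=0.9709 on G[2,6]
R7: Y=0.1890 on G[3,4]
R8: Y=0.0004386 on G[5,4]
R9: Y=0.2463 on G[1,5]
L1: row V2−V4=0, i_L1 at 2,4
R10: Y=0.001835 on G[2,1]
L2: row V5−V6=0, i_L2 at 5,6
R11: Y=0.001224 on G[6,1]
C1: Y=0.000 on G[4,3]
R12: Y=0.0002538 on G[4,3]
R13: Y=0.03175 on G[6,2]
I3: z[4]−=0.0251, z[2]+=0.0251
R14: Y=0.3390 on G[5,2]
V1: row V4−V1=13.4, i_V1 at 4,1
V2: row V1−V5=2.47, i_V2 at 1,5
solve → V1=0.6044, V2=14.00, V3=13.77, V4=14.00, V5=-1.866, V6=-1.866
aux → i_L1=-21.06, i_L2=-15.72, i_V1=-21.11, i_V2=-22.01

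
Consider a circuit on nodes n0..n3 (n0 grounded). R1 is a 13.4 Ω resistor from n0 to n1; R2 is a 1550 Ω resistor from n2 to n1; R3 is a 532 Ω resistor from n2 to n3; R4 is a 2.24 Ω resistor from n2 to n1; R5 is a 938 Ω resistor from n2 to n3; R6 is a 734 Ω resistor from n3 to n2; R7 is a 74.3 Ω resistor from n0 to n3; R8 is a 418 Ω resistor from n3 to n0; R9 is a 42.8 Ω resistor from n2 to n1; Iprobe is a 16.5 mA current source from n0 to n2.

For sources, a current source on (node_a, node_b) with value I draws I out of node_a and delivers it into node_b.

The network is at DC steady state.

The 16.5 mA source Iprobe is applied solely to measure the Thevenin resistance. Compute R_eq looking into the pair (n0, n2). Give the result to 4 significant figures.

R_eq = 14.75 Ω

Element admittances at DC:
  Y(R1) = 0.07463 S between n0,n1
  Y(R2) = 0.0006452 S between n2,n1
  Y(R3) = 0.001880 S between n2,n3
  Y(R4) = 0.4464 S between n2,n1
  Y(R5) = 0.001066 S between n2,n3
  Y(R6) = 0.001362 S between n3,n2
  Y(R7) = 0.01346 S between n0,n3
  Y(R8) = 0.002392 S between n3,n0
  Y(R9) = 0.02336 S between n2,n1
  Iprobe: injects 0.0165 A into n2 (from n0)
Assemble and solve the 3×3 MNA system:
  V(n1)=0.2101  V(n2)=0.2434  V(n3)=0.05201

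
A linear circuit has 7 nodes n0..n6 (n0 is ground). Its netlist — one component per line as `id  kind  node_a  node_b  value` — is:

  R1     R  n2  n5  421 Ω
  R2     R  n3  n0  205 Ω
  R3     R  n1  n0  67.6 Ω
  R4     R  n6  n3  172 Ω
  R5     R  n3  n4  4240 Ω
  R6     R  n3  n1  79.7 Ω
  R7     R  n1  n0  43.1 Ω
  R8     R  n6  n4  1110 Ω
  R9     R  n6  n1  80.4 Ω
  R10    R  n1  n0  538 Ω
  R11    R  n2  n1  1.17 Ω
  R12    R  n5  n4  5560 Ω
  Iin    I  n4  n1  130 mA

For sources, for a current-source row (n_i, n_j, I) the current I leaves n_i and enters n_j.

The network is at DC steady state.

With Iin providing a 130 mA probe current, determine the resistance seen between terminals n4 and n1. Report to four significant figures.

R_eq = 800.5 Ω

MNA unknowns: 6 node voltages V₁..V_6
R1: Y=0.002375 on G[2,5]
R2: Y=0.004878 on G[3,0]
R3: Y=0.01479 on G[1,0]
R4: Y=0.005814 on G[6,3]
R5: Y=0.0002358 on G[3,4]
R6: Y=0.01255 on G[3,1]
R7: Y=0.02320 on G[1,0]
R8: Y=0.0009009 on G[6,4]
R9: Y=0.01244 on G[6,1]
R10: Y=0.001859 on G[1,0]
R11: Y=0.8547 on G[2,1]
R12: Y=0.0001799 on G[5,4]
Iin: z[4]−=0.13, z[1]+=0.13
solve → V1=0.2729, V2=0.2526, V3=-2.230, V4=-103.8, V5=-7.071, V6=-5.381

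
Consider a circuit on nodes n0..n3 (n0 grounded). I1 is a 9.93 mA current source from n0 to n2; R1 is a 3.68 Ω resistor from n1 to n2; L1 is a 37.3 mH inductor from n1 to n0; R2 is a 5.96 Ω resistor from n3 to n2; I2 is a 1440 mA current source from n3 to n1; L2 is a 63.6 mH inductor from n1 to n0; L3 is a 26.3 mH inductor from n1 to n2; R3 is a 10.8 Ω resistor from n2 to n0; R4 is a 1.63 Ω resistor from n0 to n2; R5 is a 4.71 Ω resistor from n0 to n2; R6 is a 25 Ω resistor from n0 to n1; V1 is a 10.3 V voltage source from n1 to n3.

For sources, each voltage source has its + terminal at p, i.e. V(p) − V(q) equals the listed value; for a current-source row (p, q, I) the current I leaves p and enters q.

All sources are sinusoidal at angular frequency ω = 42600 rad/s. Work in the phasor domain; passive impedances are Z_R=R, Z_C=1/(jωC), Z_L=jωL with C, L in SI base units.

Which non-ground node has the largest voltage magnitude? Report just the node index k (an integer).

MNA unknowns: 3 node voltages V₁..V_3 plus 1 source current (V1)
I1: z[0]−=0.00993, z[2]+=0.00993
R1: Y=0.2717+0.000j on G[1,2]
L1: Y=0.000-0.0006293j on G[1,0]
R2: Y=0.1678+0.000j on G[3,2]
I2: z[3]−=1.44, z[1]+=1.44
L2: Y=0.000-0.0003691j on G[1,0]
L3: Y=0.000-0.0008926j on G[1,2]
R3: Y=0.09259+0.000j on G[2,0]
R4: Y=0.6135+0.000j on G[0,2]
R5: Y=0.2123+0.000j on G[0,2]
R6: Y=0.04000+0.000j on G[0,1]
V1: row V1−V3=10.3, i_V1 at 1,3
solve → V1=3.475+0.01676j, V2=-0.1406+0.003048j, V3=-6.825+0.01676j
aux → i_V1=0.3185+0.002301j

3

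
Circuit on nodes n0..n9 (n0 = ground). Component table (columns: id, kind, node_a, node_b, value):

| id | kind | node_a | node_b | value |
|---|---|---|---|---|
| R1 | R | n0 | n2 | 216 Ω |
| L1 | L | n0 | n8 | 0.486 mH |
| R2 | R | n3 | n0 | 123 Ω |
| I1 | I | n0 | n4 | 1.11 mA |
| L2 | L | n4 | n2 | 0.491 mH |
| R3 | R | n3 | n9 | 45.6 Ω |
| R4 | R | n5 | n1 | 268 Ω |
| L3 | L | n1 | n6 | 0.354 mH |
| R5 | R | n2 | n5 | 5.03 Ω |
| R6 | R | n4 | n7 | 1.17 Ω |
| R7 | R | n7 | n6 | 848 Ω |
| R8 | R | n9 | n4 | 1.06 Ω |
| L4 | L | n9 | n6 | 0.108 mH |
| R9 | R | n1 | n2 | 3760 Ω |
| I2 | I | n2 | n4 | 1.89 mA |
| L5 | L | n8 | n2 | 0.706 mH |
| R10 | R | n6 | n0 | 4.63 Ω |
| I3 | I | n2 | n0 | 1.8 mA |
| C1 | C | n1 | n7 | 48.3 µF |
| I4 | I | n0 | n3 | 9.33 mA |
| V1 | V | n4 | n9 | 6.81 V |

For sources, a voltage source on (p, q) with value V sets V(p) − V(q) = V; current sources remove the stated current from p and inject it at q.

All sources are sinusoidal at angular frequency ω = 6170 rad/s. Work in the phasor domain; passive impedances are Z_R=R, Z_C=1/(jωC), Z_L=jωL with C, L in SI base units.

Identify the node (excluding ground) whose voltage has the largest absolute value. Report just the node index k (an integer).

MNA unknowns: 9 node voltages V₁..V_9 plus 1 source current (V1)
R1: Y=0.004630+0.000j on G[0,2]
L1: Y=0.000-0.3335j on G[0,8]
R2: Y=0.008130+0.000j on G[3,0]
I1: z[0]−=0.00111, z[4]+=0.00111
L2: Y=0.000-0.3301j on G[4,2]
R3: Y=0.02193+0.000j on G[3,9]
R4: Y=0.003731+0.000j on G[5,1]
L3: Y=0.000-0.4578j on G[1,6]
R5: Y=0.1988+0.000j on G[2,5]
R6: Y=0.8547+0.000j on G[4,7]
R7: Y=0.001179+0.000j on G[7,6]
R8: Y=0.9434+0.000j on G[9,4]
L4: Y=0.000-1.501j on G[9,6]
R9: Y=0.0002660+0.000j on G[1,2]
I2: z[2]−=0.00189, z[4]+=0.00189
L5: Y=0.000-0.2296j on G[8,2]
R10: Y=0.2160+0.000j on G[6,0]
I3: z[2]−=0.0018, z[0]+=0.0018
C1: Y=0.000+0.2980j on G[1,7]
I4: z[0]−=0.00933, z[3]+=0.00933
V1: row V4−V9=6.81, i_V1 at 4,9
solve → V1=-4.019+13.13j, V2=5.152+0.006905j, V3=0.7633+0.1476j, V4=7.431+0.2023j, V5=4.983+0.2487j, V6=-0.1035+3.238j, V7=2.169-1.948j, V8=2.101+0.002815j, V9=0.6209+0.2023j
aux → i_V1=-10.98-1.086j

1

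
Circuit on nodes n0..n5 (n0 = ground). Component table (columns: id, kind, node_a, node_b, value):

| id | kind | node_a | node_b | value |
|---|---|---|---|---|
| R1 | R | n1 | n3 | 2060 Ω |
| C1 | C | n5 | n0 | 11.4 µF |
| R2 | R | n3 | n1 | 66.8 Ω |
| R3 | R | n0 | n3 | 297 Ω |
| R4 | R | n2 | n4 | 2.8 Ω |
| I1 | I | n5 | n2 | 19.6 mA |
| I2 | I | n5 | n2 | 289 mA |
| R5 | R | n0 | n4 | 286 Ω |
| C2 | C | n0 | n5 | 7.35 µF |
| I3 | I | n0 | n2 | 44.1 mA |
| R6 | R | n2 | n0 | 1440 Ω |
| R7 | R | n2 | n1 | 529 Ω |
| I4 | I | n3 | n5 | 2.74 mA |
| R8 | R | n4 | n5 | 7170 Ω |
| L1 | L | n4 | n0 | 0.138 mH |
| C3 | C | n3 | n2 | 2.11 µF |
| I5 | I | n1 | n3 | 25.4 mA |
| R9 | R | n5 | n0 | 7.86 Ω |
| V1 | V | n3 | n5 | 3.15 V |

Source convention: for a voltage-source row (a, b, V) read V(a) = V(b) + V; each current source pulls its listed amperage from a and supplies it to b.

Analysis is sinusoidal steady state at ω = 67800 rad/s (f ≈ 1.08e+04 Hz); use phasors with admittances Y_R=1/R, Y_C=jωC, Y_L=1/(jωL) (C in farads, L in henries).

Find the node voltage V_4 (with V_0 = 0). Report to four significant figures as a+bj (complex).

9.279+4.342j V

Element admittances at ω=67800 rad/s:
  Y(R1) = 0.0004854+0.000j S between n1,n3
  Y(C1) = 0.000+0.7729j S between n5,n0
  Y(R2) = 0.01497+0.000j S between n3,n1
  Y(R3) = 0.003367+0.000j S between n0,n3
  Y(R4) = 0.3571+0.000j S between n2,n4
  I1: injects 0.0196 A into n2 (from n5)
  I2: injects 0.289 A into n2 (from n5)
  Y(R5) = 0.003497+0.000j S between n0,n4
  Y(C2) = 0.000+0.4983j S between n0,n5
  I3: injects 0.0441 A into n2 (from n0)
  Y(R6) = 0.0006944+0.000j S between n2,n0
  Y(R7) = 0.001890+0.000j S between n2,n1
  I4: injects 0.00274 A into n5 (from n3)
  Y(R8) = 0.0001395+0.000j S between n4,n5
  Y(L1) = 0.000-0.1069j S between n4,n0
  Y(C3) = 0.000+0.1431j S between n3,n2
  I5: injects 0.0254 A into n3 (from n1)
  Y(R9) = 0.1272+0.000j S between n5,n0
  V1: constraint V(n3)−V(n5) = 3.15
Assemble and solve the 6×6 MNA system:
  V(n1)=3.149+0.5711j  V(n2)=10.67+1.609j  V(n3)=3.872+0.4442j  V(n4)=9.279+4.342j  V(n5)=0.7217+0.4442j
  i(V1)=-0.1682+0.9734j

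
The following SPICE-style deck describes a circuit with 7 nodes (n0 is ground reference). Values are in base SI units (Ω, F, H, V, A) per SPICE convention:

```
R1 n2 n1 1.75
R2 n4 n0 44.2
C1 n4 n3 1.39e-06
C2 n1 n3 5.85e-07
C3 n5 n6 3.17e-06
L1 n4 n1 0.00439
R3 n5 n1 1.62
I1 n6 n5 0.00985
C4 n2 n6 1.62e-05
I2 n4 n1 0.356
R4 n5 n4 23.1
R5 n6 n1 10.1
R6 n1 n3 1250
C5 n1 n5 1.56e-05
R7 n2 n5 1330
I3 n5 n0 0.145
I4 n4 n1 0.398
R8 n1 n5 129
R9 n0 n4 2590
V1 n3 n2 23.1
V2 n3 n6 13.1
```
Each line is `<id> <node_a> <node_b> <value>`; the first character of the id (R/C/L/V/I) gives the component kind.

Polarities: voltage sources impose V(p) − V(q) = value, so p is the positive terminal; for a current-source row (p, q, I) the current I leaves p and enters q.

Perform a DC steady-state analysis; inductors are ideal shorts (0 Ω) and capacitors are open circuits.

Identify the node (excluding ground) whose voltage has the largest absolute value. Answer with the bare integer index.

Element admittances at DC:
  Y(R1) = 0.5714 S between n2,n1
  Y(R2) = 0.02262 S between n4,n0
  Y(C1) = 0.000 S between n4,n3
  Y(C2) = 0.000 S between n1,n3
  Y(C3) = 0.000 S between n5,n6
  L1: short n4↔n1 (DC inductor)
  Y(R3) = 0.6173 S between n5,n1
  I1: injects 0.00985 A into n5 (from n6)
  Y(C4) = 0.000 S between n2,n6
  I2: injects 0.356 A into n1 (from n4)
  Y(R4) = 0.04329 S between n5,n4
  Y(R5) = 0.09901 S between n6,n1
  Y(R6) = 0.0008000 S between n1,n3
  Y(C5) = 0.000 S between n1,n5
  Y(R7) = 0.0007519 S between n2,n5
  I3: injects 0.145 A into n0 (from n5)
  I4: injects 0.398 A into n1 (from n4)
  Y(R8) = 0.007752 S between n1,n5
  Y(R9) = 0.0003861 S between n0,n4
  V1: constraint V(n3)−V(n2) = 23.1
  V2: constraint V(n3)−V(n6) = 13.1
Assemble and solve the 9×9 MNA system:
  V(n1)=-6.301  V(n2)=-7.817  V(n3)=15.28  V(n4)=-6.301  V(n5)=-6.505  V(n6)=2.183
  i(L1)=-0.6178  i(V1)=-0.8671  i(V2)=0.8499

3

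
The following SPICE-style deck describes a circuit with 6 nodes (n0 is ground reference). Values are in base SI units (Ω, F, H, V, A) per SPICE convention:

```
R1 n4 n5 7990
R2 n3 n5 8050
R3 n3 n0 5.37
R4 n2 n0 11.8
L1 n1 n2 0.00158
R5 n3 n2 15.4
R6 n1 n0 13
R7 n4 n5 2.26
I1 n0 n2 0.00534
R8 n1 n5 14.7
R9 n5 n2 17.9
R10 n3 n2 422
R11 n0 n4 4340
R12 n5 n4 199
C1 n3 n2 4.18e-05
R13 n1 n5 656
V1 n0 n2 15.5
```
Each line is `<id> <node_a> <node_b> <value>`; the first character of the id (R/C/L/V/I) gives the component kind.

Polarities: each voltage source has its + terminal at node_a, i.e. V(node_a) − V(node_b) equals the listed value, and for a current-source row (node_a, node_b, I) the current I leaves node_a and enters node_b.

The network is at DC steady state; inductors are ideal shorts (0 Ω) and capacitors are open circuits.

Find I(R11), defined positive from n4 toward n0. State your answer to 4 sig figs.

Element admittances at DC:
  Y(R1) = 0.0001252 S between n4,n5
  Y(R2) = 0.0001242 S between n3,n5
  Y(R3) = 0.1862 S between n3,n0
  Y(R4) = 0.08475 S between n2,n0
  L1: short n1↔n2 (DC inductor)
  Y(R5) = 0.06494 S between n3,n2
  Y(R6) = 0.07692 S between n1,n0
  Y(R7) = 0.4425 S between n4,n5
  I1: injects 0.00534 A into n2 (from n0)
  Y(R8) = 0.06803 S between n1,n5
  Y(R9) = 0.05587 S between n5,n2
  Y(R10) = 0.002370 S between n3,n2
  Y(R11) = 0.0002304 S between n0,n4
  Y(R12) = 0.005025 S between n5,n4
  Y(C1) = 0.000 S between n3,n2
  Y(R13) = 0.001524 S between n1,n5
  V1: constraint V(n0)−V(n2) = 15.5
Assemble and solve the 7×7 MNA system:
  V(n1)=-15.50  V(n2)=-15.50  V(n3)=-4.120  V(n4)=-15.45  V(n5)=-15.46
  i(L1)=1.195  i(V1)=-3.282

-0.003560 A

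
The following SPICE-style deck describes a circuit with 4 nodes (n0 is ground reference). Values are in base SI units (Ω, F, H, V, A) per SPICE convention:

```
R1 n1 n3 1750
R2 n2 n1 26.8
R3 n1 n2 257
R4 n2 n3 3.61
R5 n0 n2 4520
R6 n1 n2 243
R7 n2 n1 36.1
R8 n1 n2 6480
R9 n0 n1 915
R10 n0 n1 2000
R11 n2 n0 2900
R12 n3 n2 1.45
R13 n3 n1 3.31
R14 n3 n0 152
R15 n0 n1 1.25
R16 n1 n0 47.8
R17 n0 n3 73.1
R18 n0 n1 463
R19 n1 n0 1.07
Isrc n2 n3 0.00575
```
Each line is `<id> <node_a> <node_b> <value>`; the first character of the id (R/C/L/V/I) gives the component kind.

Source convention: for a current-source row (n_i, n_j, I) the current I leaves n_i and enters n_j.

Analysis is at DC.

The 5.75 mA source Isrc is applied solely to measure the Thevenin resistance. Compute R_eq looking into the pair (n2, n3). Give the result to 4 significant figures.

Element admittances at DC:
  Y(R1) = 0.0005714 S between n1,n3
  Y(R2) = 0.03731 S between n2,n1
  Y(R3) = 0.003891 S between n1,n2
  Y(R4) = 0.2770 S between n2,n3
  Y(R5) = 0.0002212 S between n0,n2
  Y(R6) = 0.004115 S between n1,n2
  Y(R7) = 0.02770 S between n2,n1
  Y(R8) = 0.0001543 S between n1,n2
  Y(R9) = 0.001093 S between n0,n1
  Y(R10) = 0.0005000 S between n0,n1
  Y(R11) = 0.0003448 S between n2,n0
  Y(R12) = 0.6897 S between n3,n2
  Y(R13) = 0.3021 S between n3,n1
  Y(R14) = 0.006579 S between n3,n0
  Y(R15) = 0.8000 S between n0,n1
  Y(R16) = 0.02092 S between n1,n0
  Y(R17) = 0.01368 S between n0,n3
  Y(R18) = 0.002160 S between n0,n1
  Y(R19) = 0.9346 S between n1,n0
  Isrc: injects 0.00575 A into n3 (from n2)
Assemble and solve the 3×3 MNA system:
  V(n1)=-1.041e-05  V(n2)=-0.004569  V(n3)=0.001031

R_eq = 0.9740 Ω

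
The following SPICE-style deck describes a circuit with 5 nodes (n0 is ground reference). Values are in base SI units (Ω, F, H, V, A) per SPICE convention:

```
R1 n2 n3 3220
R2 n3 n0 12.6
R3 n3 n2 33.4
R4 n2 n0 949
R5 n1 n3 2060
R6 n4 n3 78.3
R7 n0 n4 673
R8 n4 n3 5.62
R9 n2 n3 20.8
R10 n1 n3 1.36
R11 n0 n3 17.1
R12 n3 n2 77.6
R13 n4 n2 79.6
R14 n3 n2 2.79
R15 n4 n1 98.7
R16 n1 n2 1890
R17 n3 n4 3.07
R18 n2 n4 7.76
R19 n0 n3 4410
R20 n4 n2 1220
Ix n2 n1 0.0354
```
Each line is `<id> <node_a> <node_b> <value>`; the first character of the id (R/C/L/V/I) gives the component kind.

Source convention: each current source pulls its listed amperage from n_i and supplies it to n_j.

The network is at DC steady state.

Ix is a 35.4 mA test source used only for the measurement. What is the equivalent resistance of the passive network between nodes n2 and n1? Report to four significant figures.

R_eq = 3.103 Ω

MNA unknowns: 4 node voltages V₁..V_4
R1: Y=0.0003106 on G[2,3]
R2: Y=0.07937 on G[3,0]
R3: Y=0.02994 on G[3,2]
R4: Y=0.001054 on G[2,0]
R5: Y=0.0004854 on G[1,3]
R6: Y=0.01277 on G[4,3]
R7: Y=0.001486 on G[0,4]
R8: Y=0.1779 on G[4,3]
R9: Y=0.04808 on G[2,3]
R10: Y=0.7353 on G[1,3]
R11: Y=0.05848 on G[0,3]
R12: Y=0.01289 on G[3,2]
R13: Y=0.01256 on G[4,2]
R14: Y=0.3584 on G[3,2]
R15: Y=0.01013 on G[4,1]
R16: Y=0.0005291 on G[1,2]
R17: Y=0.3257 on G[3,4]
R18: Y=0.1289 on G[2,4]
R19: Y=0.0002268 on G[0,3]
R20: Y=0.0008197 on G[4,2]
Ix: z[2]−=0.0354, z[1]+=0.0354
solve → V1=0.04781, V2=-0.06202, V3=0.0006022, V4=-0.01198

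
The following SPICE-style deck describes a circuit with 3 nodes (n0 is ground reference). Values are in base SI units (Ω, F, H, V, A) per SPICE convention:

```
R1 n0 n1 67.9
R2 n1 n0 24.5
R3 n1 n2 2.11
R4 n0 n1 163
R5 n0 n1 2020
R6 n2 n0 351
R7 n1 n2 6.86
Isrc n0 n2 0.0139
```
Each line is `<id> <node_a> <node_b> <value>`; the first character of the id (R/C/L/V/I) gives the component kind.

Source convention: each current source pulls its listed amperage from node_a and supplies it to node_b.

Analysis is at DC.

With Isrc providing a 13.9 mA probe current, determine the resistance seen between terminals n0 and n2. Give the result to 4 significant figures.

R_eq = 16.85 Ω

Apply KCL at each of the 2 non-ground nodes and solve the resulting linear system.
Node n1: branches {R1, R2, R3, R4, R5, R7} → V_1 = 0.2128
Node n2: branches {R3, R6, R7, Isrc} → V_2 = 0.2342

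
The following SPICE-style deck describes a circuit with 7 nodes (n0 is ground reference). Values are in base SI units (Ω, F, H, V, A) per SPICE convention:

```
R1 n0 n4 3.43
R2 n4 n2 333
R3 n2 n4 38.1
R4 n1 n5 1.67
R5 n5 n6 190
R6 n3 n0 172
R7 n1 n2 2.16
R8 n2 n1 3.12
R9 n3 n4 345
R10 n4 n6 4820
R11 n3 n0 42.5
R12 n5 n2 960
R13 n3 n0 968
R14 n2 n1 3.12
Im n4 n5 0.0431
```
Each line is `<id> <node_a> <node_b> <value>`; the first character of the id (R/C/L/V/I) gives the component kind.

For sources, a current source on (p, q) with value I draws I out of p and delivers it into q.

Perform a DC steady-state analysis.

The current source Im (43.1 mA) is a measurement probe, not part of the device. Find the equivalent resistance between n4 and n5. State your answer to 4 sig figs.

R_eq = 36.49 Ω

Apply KCL at each of the 6 non-ground nodes and solve the resulting linear system.
Node n1: branches {R4, R7, R8, R14} → V_1 = 1.501
Node n2: branches {R2, R3, R7, R8, R12, R14} → V_2 = 1.463
Node n3: branches {R6, R9, R11, R13} → V_3 = 0.000
Node n4: branches {R1, R2, R3, R9, R10, Im} → V_4 = 0.000
Node n5: branches {R4, R5, R12, Im} → V_5 = 1.573
Node n6: branches {R5, R10} → V_6 = 1.513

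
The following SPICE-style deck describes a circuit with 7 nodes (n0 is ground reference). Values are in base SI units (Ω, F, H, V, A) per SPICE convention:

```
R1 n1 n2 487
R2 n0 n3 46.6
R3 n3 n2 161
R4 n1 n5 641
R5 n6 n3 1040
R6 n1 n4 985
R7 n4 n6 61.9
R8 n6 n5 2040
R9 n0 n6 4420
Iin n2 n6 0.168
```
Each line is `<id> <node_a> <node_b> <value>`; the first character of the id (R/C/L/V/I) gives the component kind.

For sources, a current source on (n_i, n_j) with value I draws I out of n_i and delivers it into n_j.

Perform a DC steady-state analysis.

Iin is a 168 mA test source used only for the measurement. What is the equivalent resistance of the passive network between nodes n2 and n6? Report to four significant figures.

MNA unknowns: 6 node voltages V₁..V_6
R1: Y=0.002053 on G[1,2]
R2: Y=0.02146 on G[0,3]
R3: Y=0.006211 on G[3,2]
R4: Y=0.001560 on G[1,5]
R5: Y=0.0009615 on G[6,3]
R6: Y=0.001015 on G[1,4]
R7: Y=0.01616 on G[4,6]
R8: Y=0.0004902 on G[6,5]
R9: Y=0.0002262 on G[0,6]
Iin: z[2]−=0.168, z[6]+=0.168
solve → V1=20.86, V2=-15.76, V3=-0.8168, V4=74.13, V5=34.40, V6=77.47

R_eq = 555.0 Ω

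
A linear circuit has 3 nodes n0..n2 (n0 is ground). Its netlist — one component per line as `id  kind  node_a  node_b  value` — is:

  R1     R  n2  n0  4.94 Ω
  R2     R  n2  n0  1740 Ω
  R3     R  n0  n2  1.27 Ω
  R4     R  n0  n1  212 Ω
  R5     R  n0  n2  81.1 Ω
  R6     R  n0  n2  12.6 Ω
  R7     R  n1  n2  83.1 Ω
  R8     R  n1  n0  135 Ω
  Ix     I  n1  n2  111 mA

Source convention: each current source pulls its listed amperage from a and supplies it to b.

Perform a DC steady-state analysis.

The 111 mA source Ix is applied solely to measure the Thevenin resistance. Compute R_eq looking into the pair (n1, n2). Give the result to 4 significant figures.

Apply KCL at each of the 2 non-ground nodes and solve the resulting linear system.
Node n1: branches {R4, R7, R8, Ix} → V_1 = -4.569
Node n2: branches {R1, R2, R3, R5, R6, R7, Ix} → V_2 = 0.05120

R_eq = 41.63 Ω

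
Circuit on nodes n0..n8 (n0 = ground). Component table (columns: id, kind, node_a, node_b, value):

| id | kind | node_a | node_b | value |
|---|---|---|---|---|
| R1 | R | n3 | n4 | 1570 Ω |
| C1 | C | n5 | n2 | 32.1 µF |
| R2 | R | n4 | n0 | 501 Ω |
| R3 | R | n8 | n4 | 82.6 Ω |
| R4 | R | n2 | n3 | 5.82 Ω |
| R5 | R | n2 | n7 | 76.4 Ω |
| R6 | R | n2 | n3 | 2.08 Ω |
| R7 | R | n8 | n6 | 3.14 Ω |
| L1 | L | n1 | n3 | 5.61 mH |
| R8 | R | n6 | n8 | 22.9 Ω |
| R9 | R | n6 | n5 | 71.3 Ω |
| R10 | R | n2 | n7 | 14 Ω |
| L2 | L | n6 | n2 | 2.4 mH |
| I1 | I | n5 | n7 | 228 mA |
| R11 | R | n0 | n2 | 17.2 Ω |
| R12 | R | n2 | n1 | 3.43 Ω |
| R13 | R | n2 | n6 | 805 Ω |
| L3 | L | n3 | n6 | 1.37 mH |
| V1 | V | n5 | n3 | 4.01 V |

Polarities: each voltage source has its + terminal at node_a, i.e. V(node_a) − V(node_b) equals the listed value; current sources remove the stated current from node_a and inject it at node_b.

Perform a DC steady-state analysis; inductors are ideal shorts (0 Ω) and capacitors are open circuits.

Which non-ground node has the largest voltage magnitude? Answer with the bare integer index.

5

MNA unknowns: 8 node voltages V₁..V_8 plus 4 source currents (L1, L2, L3, V1)
R1: Y=0.0006369 on G[3,4]
C1: Y=0.000 on G[5,2]
R2: Y=0.001996 on G[4,0]
R3: Y=0.01211 on G[8,4]
R4: Y=0.1718 on G[2,3]
R5: Y=0.01309 on G[2,7]
R6: Y=0.4808 on G[2,3]
R7: Y=0.3185 on G[8,6]
L1: row V1−V3=0, i_L1 at 1,3
R8: Y=0.04367 on G[6,8]
R9: Y=0.01403 on G[6,5]
R10: Y=0.07143 on G[2,7]
L2: row V6−V2=0, i_L2 at 6,2
I1: z[5]−=0.228, z[7]+=0.228
R11: Y=0.05814 on G[0,2]
R12: Y=0.2915 on G[2,1]
R13: Y=0.001242 on G[2,6]
L3: row V3−V6=0, i_L3 at 3,6
V1: row V5−V3=4.01, i_V1 at 5,3
solve → V1=0.000, V2=0.000, V3=0.000, V4=0.000, V5=4.010, V6=0.000, V7=2.698, V8=0.000
aux → i_L1=0.000, i_L2=-0.2280, i_L3=-0.2842, i_V1=-0.2842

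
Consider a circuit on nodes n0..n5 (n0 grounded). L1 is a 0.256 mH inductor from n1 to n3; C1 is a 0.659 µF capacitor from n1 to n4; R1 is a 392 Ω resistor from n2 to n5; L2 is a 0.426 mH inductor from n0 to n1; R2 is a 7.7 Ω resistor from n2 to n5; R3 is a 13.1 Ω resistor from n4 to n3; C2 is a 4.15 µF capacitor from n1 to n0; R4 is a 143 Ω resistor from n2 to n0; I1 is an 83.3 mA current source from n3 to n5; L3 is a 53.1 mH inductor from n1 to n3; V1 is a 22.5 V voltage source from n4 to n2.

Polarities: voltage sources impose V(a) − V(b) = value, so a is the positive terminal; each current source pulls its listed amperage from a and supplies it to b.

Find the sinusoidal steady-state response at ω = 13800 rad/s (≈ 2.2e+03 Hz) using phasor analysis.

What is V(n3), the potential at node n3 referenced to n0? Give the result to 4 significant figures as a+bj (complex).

MNA unknowns: 5 node voltages V₁..V_5 plus 1 source current (V1)
L1: Y=0.000-0.2831j on G[1,3]
C1: Y=0.000+0.009094j on G[1,4]
R1: Y=0.002551+0.000j on G[2,5]
L2: Y=0.000-0.1701j on G[0,1]
R2: Y=0.1299+0.000j on G[2,5]
R3: Y=0.07634+0.000j on G[4,3]
C2: Y=0.000+0.05727j on G[1,0]
R4: Y=0.006993+0.000j on G[2,0]
I1: z[3]−=0.0833, z[5]+=0.0833
L3: Y=0.000-0.001365j on G[1,3]
V1: row V4−V2=22.5, i_V1 at 4,2
solve → V1=0.07522+1.204j, V2=-19.43+1.214j, V3=0.2009+1.682j, V4=3.073+1.214j, V5=-18.80+1.214j
aux → i_V1=-0.2192+0.008487j

0.2009+1.682j V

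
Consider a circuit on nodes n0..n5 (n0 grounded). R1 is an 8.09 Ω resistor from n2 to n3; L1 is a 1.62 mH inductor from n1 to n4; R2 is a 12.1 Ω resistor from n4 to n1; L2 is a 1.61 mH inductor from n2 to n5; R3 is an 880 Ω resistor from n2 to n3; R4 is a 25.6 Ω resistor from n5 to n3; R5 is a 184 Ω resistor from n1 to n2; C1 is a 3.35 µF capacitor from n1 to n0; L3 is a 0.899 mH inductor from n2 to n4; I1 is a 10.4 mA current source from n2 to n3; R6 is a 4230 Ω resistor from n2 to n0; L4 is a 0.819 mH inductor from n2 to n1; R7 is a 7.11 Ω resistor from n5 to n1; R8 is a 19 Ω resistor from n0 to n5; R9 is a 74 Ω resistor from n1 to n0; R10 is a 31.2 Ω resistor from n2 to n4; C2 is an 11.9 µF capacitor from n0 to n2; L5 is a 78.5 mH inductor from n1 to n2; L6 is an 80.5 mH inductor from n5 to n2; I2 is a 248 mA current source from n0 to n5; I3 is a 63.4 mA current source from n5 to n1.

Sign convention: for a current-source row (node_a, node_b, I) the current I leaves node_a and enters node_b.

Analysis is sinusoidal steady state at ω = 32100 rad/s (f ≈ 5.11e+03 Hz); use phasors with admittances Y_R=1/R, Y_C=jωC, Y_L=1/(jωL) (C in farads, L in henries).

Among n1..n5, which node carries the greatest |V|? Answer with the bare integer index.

5

MNA unknowns: 5 node voltages V₁..V_5
R1: Y=0.1236+0.000j on G[2,3]
L1: Y=0.000-0.01923j on G[1,4]
R2: Y=0.08264+0.000j on G[4,1]
L2: Y=0.000-0.01935j on G[2,5]
R3: Y=0.001136+0.000j on G[2,3]
R4: Y=0.03906+0.000j on G[5,3]
R5: Y=0.005435+0.000j on G[1,2]
C1: Y=0.000+0.1075j on G[1,0]
L3: Y=0.000-0.03465j on G[2,4]
I1: z[2]−=0.0104, z[3]+=0.0104
R6: Y=0.0002364+0.000j on G[2,0]
L4: Y=0.000-0.03804j on G[2,1]
R7: Y=0.1406+0.000j on G[5,1]
R8: Y=0.05263+0.000j on G[0,5]
R9: Y=0.01351+0.000j on G[1,0]
R10: Y=0.03205+0.000j on G[2,4]
C2: Y=0.000+0.3820j on G[0,2]
L5: Y=0.000-0.0003968j on G[1,2]
L6: Y=0.000-0.0003870j on G[5,2]
I2: z[0]−=0.248, z[5]+=0.248
I3: z[5]−=0.0634, z[1]+=0.0634
solve → V1=1.315-0.3824j, V2=-0.3420-0.2738j, V3=0.1864-0.2336j, V4=0.7582-0.1130j, V5=1.608-0.1051j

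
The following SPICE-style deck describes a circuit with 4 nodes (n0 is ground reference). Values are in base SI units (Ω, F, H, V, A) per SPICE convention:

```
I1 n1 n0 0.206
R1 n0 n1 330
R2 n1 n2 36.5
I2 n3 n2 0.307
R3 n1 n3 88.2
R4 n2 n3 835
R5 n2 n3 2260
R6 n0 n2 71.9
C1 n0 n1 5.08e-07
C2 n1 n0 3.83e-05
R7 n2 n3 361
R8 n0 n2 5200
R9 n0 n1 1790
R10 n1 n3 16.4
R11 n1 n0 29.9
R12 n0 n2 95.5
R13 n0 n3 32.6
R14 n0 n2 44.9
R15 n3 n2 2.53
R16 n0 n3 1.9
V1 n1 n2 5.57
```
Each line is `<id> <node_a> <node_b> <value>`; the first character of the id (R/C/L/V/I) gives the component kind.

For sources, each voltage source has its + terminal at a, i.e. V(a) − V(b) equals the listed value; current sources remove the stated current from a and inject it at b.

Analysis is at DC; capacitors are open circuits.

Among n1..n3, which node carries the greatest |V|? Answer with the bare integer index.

1

Element admittances at DC:
  I1: injects 0.206 A into n0 (from n1)
  Y(R1) = 0.003030 S between n0,n1
  Y(R2) = 0.02740 S between n1,n2
  I2: injects 0.307 A into n2 (from n3)
  Y(R3) = 0.01134 S between n1,n3
  Y(R4) = 0.001198 S between n2,n3
  Y(R5) = 0.0004425 S between n2,n3
  Y(R6) = 0.01391 S between n0,n2
  Y(C1) = 0.000 S between n0,n1
  Y(C2) = 0.000 S between n1,n0
  Y(R7) = 0.002770 S between n2,n3
  Y(R8) = 0.0001923 S between n0,n2
  Y(R9) = 0.0005587 S between n0,n1
  Y(R10) = 0.06098 S between n1,n3
  Y(R11) = 0.03344 S between n1,n0
  Y(R12) = 0.01047 S between n0,n2
  Y(R13) = 0.03067 S between n0,n3
  Y(R14) = 0.02227 S between n0,n2
  Y(R15) = 0.3953 S between n3,n2
  Y(R16) = 0.5263 S between n0,n3
  V1: constraint V(n1)−V(n2) = 5.57
Assemble and solve the 4×4 MNA system:
  V(n1)=4.202  V(n2)=-1.368  V(n3)=-0.5342
  i(V1)=-0.8568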